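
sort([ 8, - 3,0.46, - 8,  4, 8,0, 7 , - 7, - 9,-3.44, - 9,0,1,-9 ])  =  [-9,  -  9, - 9, - 8, - 7,- 3.44,-3,0,  0, 0.46,1 , 4,7, 8,  8] 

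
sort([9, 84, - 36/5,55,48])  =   [ - 36/5,9, 48 , 55,  84]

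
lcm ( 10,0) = 0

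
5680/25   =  227 + 1/5 = 227.20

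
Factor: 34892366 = 2^1*61^1*113^1*2531^1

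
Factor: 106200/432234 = 100/407 = 2^2* 5^2*11^ ( - 1 )*37^(-1 )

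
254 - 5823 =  - 5569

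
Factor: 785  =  5^1 *157^1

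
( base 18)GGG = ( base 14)2000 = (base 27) 7e7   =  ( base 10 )5488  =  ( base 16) 1570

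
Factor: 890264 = 2^3*19^1*5857^1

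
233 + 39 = 272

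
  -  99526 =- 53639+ - 45887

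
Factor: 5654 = 2^1*11^1*257^1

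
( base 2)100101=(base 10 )37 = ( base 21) 1g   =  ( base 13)2B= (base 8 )45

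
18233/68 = 18233/68 = 268.13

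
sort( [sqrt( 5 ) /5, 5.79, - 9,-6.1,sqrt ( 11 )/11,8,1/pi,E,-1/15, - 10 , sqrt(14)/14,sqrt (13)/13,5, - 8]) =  [-10, - 9  , - 8, - 6.1 ,-1/15 , sqrt(14)/14, sqrt( 13) /13 , sqrt (11 ) /11,1/pi,  sqrt (5)/5, E,5,5.79,8] 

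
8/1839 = 8/1839= 0.00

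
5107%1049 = 911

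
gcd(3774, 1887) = 1887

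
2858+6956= 9814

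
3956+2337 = 6293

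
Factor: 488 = 2^3*61^1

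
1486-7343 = -5857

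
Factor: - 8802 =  - 2^1*3^3 * 163^1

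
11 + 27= 38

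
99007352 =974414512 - 875407160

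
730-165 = 565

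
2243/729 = 3 + 56/729=3.08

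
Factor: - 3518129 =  - 3518129^1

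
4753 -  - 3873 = 8626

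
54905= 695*79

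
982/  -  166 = - 491/83 =- 5.92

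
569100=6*94850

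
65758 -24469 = 41289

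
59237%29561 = 115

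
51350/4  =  25675/2=   12837.50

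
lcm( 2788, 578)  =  47396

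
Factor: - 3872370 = - 2^1*3^1*5^1*29^1*4451^1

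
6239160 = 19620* 318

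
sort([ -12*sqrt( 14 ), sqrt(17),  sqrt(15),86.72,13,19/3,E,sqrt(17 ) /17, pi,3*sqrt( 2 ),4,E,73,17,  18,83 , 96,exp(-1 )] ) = [  -  12* sqrt( 14), sqrt(17 ) /17,exp(-1 ),E,E, pi,sqrt(15 ),4,sqrt (17 ),3 * sqrt ( 2 ),19/3,13,17,18, 73,83, 86.72,96 ]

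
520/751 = 520/751  =  0.69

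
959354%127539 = 66581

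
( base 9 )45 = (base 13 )32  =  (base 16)29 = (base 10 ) 41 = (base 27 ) 1e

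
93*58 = 5394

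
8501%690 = 221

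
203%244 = 203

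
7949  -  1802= 6147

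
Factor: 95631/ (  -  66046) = - 2^ (-1)*3^1 * 127^1*251^1*33023^( - 1)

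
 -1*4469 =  - 4469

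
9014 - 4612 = 4402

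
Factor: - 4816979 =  -941^1*5119^1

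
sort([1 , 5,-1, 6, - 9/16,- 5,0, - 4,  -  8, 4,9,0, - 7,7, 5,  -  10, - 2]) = [ - 10, - 8,-7,-5,-4,-2,- 1,  -  9/16,0,0,1,4,5,5 , 6, 7,9]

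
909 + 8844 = 9753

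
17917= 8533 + 9384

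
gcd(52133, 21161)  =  1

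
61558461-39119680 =22438781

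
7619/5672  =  7619/5672 = 1.34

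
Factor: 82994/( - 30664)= -41497/15332 = - 2^( - 2)*17^1* 2441^1*3833^(  -  1)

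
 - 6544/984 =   -  818/123 = - 6.65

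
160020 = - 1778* ( - 90)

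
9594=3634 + 5960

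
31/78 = 31/78 = 0.40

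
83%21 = 20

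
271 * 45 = 12195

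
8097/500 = 16+97/500 = 16.19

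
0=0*5287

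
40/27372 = 10/6843 = 0.00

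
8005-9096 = -1091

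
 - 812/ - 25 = 812/25 = 32.48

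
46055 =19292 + 26763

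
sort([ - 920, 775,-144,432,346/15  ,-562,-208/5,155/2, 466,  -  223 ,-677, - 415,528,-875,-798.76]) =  [ - 920,  -  875,- 798.76,-677, - 562,-415,-223,  -  144, - 208/5,346/15, 155/2, 432,  466,528, 775 ]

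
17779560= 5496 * 3235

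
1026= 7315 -6289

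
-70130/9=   -  7793 +7/9 =- 7792.22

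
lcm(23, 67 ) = 1541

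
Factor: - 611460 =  - 2^2 * 3^2*5^1 * 43^1* 79^1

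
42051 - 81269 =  - 39218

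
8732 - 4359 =4373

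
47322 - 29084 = 18238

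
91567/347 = 263 + 306/347 = 263.88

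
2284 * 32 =73088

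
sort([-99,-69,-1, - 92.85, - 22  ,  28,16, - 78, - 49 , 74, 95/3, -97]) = [  -  99 , - 97,-92.85, - 78, - 69, - 49, - 22,-1, 16, 28, 95/3, 74]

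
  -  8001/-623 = 12 + 75/89 = 12.84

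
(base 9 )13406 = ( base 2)10001101110110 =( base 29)an1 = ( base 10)9078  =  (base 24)fi6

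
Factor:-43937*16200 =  - 2^3*3^4*5^2*53^1*829^1 = -  711779400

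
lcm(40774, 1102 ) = 40774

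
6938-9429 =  - 2491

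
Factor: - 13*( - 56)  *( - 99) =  - 72072 = - 2^3*3^2*7^1 * 11^1*13^1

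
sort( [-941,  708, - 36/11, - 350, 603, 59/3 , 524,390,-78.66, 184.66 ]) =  [-941, -350,-78.66,-36/11,59/3,  184.66,390,524, 603,  708 ]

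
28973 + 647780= 676753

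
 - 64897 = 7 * ( - 9271) 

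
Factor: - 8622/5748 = - 2^( - 1)*3^1   =  - 3/2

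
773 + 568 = 1341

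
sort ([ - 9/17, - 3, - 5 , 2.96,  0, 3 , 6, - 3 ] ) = [ - 5,-3, - 3, - 9/17, 0,  2.96, 3, 6 ] 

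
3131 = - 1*(-3131)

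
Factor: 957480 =2^3*3^1* 5^1*79^1*101^1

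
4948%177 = 169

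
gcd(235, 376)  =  47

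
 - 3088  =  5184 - 8272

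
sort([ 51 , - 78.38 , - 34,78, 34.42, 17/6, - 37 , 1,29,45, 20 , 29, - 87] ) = [ - 87,  -  78.38,-37 , - 34 , 1 , 17/6, 20,  29, 29,  34.42,45,  51, 78 ] 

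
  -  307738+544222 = 236484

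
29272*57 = 1668504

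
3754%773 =662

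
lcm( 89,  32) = 2848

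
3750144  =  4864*771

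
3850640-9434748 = -5584108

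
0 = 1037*0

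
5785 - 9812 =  - 4027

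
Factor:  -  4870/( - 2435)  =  2^1=2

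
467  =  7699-7232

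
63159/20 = 3157+19/20= 3157.95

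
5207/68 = 76 + 39/68   =  76.57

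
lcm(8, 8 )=8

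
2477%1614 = 863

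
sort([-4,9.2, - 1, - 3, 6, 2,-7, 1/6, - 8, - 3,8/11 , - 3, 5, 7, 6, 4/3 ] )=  [-8 , - 7, - 4, -3, - 3,-3, - 1,1/6, 8/11,  4/3,2 , 5  ,  6,  6, 7,9.2]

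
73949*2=147898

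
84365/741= 84365/741 = 113.85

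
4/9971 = 4/9971 = 0.00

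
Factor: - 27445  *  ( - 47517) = 1304104065  =  3^1* 5^1*11^1*47^1*337^1* 499^1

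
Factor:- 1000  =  - 2^3*5^3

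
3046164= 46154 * 66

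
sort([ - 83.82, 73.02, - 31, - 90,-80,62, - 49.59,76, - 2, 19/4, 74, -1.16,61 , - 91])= [ - 91,-90, - 83.82, - 80, - 49.59, - 31, -2 , - 1.16,19/4,61,  62, 73.02, 74, 76] 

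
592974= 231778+361196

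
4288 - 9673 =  - 5385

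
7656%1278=1266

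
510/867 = 10/17 = 0.59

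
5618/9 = 624 + 2/9 = 624.22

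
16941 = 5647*3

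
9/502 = 9/502=0.02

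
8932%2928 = 148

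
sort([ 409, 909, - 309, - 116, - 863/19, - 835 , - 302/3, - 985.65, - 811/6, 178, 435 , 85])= [ - 985.65, - 835, - 309, - 811/6, - 116, - 302/3,-863/19, 85,178, 409,435, 909] 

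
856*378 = 323568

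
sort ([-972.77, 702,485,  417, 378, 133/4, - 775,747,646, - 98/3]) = [-972.77,-775 , - 98/3,133/4,378 , 417, 485,646,702,747 ] 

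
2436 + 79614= 82050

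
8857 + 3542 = 12399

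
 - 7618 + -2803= - 10421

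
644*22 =14168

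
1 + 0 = 1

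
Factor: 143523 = 3^2*37^1*431^1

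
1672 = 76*22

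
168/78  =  2 + 2/13 = 2.15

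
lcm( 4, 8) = 8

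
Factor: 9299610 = 2^1*3^5*5^1*43^1 * 89^1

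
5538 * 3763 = 20839494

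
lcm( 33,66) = 66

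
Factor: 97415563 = 7^1*1699^1*8191^1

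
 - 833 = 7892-8725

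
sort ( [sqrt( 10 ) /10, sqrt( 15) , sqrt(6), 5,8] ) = [ sqrt( 10)/10, sqrt( 6),sqrt(15 ),5, 8] 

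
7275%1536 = 1131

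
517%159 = 40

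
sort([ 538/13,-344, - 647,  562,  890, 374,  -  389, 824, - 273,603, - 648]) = [-648,-647,-389,  -  344,-273,  538/13, 374,562, 603,824, 890]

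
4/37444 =1/9361= 0.00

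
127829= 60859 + 66970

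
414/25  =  414/25 = 16.56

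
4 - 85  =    -  81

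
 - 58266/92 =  - 634 + 31/46 = - 633.33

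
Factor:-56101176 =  -2^3*3^2*37^1*21059^1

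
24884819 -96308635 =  - 71423816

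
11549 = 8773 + 2776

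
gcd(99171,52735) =1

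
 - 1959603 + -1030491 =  - 2990094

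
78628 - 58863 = 19765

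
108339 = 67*1617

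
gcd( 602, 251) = 1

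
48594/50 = 24297/25 = 971.88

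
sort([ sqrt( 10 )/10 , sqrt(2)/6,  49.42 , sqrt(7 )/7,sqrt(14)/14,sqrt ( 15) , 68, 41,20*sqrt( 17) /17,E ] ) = [ sqrt( 2)/6,sqrt(14) /14,sqrt(10 ) /10, sqrt( 7 ) /7 , E,sqrt( 15), 20*sqrt( 17)/17,41,  49.42, 68]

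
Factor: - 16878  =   - 2^1 * 3^1*29^1*97^1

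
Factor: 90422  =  2^1*29^1*1559^1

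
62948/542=116+38/271 = 116.14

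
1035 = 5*207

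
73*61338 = 4477674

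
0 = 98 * 0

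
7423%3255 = 913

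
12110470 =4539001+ 7571469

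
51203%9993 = 1238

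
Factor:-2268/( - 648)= 7/2 = 2^( - 1)*7^1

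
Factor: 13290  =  2^1*3^1*5^1*443^1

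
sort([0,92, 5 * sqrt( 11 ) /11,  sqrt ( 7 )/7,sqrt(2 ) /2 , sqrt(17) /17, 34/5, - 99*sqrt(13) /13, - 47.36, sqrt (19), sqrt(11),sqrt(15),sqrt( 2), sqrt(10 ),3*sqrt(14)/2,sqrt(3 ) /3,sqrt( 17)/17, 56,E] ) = [ - 47.36,-99*sqrt (13 )/13,0,sqrt(17 )/17,  sqrt( 17)/17,sqrt ( 7)/7, sqrt( 3 ) /3,sqrt( 2)/2, sqrt(2) , 5*sqrt( 11) /11,E,  sqrt(10), sqrt(  11), sqrt(15 ), sqrt(19),  3*sqrt(14 )/2,34/5,56, 92]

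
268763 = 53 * 5071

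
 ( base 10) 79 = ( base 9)87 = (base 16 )4F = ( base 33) 2d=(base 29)2l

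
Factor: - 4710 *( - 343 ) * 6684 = 2^3*3^2*5^1*7^3*157^1*557^1 = 10798202520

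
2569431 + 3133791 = 5703222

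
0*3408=0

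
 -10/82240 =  - 1+ 8223/8224 = - 0.00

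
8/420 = 2/105  =  0.02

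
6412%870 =322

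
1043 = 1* 1043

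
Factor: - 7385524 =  -2^2  *  101^2*181^1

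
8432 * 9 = 75888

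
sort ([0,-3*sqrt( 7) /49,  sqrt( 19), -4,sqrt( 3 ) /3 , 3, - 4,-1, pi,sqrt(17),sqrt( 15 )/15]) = [ - 4, - 4,-1,-3* sqrt( 7 )/49,0, sqrt(15)/15,sqrt(3 )/3,3,pi,  sqrt( 17),sqrt(19)] 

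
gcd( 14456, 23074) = 278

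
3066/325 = 3066/325 = 9.43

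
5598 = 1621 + 3977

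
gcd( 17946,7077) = 3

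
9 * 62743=564687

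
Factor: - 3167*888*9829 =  - 27642057384 = - 2^3*3^1*37^1* 3167^1 * 9829^1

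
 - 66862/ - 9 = 66862/9 = 7429.11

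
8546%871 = 707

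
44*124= 5456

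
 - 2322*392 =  - 910224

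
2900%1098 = 704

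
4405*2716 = 11963980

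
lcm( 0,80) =0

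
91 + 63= 154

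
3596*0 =0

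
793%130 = 13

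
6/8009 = 6/8009 = 0.00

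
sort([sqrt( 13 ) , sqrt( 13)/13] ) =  [ sqrt( 13 ) /13, sqrt( 13) ] 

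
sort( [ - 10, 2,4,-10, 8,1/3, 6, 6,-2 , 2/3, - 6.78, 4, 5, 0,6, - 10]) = [ - 10 , - 10, - 10, -6.78, - 2,  0,1/3, 2/3, 2, 4, 4, 5,6, 6,6,8]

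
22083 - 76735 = -54652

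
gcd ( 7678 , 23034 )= 7678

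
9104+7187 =16291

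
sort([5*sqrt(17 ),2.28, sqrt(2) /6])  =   [ sqrt( 2 ) /6,2.28, 5*sqrt (17 )] 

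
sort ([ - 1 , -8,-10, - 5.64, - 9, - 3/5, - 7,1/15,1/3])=[ - 10, - 9, - 8 , - 7, - 5.64,  -  1, - 3/5 , 1/15 , 1/3 ]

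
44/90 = 22/45 = 0.49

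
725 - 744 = -19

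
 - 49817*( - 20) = 996340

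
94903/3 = 94903/3 = 31634.33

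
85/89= 85/89 = 0.96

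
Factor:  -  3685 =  - 5^1*11^1*67^1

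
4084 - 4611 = -527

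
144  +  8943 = 9087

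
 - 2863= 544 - 3407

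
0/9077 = 0 = 0.00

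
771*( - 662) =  - 510402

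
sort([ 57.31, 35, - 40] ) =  [-40, 35,  57.31 ]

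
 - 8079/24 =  - 337 + 3/8= -336.62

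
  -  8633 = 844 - 9477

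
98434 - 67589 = 30845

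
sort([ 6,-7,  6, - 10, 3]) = [-10,-7, 3 , 6, 6 ] 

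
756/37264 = 189/9316 =0.02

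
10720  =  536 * 20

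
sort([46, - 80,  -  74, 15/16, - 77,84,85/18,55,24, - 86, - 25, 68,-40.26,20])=[ - 86, - 80,-77,-74, - 40.26,- 25, 15/16 , 85/18,20, 24,46, 55,68,84 ]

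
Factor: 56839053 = 3^1*571^1*33181^1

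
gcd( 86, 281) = 1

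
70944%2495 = 1084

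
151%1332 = 151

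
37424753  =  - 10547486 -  - 47972239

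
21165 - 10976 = 10189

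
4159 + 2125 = 6284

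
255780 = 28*9135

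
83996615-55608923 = 28387692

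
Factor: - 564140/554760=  - 2^ (-1) *3^(-2)*23^ ( - 1)*421^1 = -421/414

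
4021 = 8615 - 4594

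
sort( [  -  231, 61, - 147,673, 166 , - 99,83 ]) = [ - 231 , - 147, - 99 , 61, 83, 166, 673]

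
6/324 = 1/54=0.02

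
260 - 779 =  - 519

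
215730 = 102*2115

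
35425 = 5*7085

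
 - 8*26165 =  - 209320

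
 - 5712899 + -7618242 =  - 13331141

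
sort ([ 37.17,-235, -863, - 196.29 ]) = [-863,-235, - 196.29, 37.17] 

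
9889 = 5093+4796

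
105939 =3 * 35313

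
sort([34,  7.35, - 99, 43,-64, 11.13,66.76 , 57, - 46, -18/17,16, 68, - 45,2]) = [-99, - 64 , - 46, - 45, - 18/17 , 2, 7.35, 11.13,16,34,43,57,66.76, 68] 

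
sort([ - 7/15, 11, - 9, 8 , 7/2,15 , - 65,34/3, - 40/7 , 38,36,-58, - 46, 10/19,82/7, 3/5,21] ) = [-65, - 58, - 46, - 9, - 40/7, - 7/15, 10/19 , 3/5,  7/2,8,  11, 34/3 , 82/7, 15, 21 , 36, 38] 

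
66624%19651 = 7671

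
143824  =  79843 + 63981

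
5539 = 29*191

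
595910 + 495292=1091202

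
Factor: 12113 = 12113^1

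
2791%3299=2791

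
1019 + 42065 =43084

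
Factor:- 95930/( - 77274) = 3^( - 6) * 5^1* 181^1=905/729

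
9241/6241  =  1  +  3000/6241 = 1.48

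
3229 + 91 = 3320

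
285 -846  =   - 561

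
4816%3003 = 1813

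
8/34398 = 4/17199 = 0.00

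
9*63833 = 574497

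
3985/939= 3985/939 = 4.24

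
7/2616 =7/2616 = 0.00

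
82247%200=47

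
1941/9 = 647/3= 215.67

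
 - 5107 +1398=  - 3709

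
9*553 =4977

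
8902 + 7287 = 16189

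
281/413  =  281/413= 0.68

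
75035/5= 15007 = 15007.00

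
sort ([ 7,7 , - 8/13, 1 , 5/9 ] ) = [-8/13, 5/9,1, 7,7]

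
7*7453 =52171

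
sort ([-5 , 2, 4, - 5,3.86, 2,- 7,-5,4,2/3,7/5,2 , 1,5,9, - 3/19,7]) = [ - 7, - 5,- 5,  -  5, - 3/19,2/3,1,7/5, 2 , 2,2,3.86,4,4, 5,7,9]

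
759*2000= 1518000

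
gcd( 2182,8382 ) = 2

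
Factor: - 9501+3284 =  - 6217^1 = - 6217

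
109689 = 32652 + 77037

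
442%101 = 38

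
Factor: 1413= 3^2  *  157^1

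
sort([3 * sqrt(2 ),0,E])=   [ 0,E,3*sqrt( 2) ]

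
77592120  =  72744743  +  4847377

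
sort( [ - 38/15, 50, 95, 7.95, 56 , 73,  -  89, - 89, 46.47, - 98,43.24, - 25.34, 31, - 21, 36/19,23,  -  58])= [ - 98,  -  89, - 89,  -  58,-25.34, - 21,  -  38/15, 36/19, 7.95, 23,31,43.24, 46.47, 50,56 , 73,95]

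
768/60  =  64/5  =  12.80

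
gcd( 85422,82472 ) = 2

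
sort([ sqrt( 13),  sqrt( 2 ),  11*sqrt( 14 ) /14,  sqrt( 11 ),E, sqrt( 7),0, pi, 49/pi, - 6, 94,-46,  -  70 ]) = [ - 70, - 46, - 6,0 , sqrt( 2 ),  sqrt (7), E,11 * sqrt( 14) /14, pi, sqrt( 11), sqrt( 13),  49/pi,94]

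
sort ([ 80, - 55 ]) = [ - 55, 80]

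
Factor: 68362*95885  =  6554890370  =  2^1* 5^1 * 7^1*19^1*127^1*151^1*257^1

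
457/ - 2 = -229 + 1/2 = - 228.50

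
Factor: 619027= 619027^1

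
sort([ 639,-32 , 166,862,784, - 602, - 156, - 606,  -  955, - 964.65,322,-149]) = [  -  964.65, - 955, - 606,-602 , - 156,  -  149,-32,166,322,639,784,862]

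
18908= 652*29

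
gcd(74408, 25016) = 8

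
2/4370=1/2185 = 0.00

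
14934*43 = 642162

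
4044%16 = 12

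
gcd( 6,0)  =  6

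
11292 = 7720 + 3572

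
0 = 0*93474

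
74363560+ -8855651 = 65507909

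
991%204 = 175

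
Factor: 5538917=1583^1*3499^1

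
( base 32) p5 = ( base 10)805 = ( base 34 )nn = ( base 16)325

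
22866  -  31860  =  -8994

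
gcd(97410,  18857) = 1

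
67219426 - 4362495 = 62856931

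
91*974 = 88634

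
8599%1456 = 1319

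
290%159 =131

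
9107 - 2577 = 6530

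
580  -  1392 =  - 812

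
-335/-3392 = 335/3392= 0.10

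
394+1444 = 1838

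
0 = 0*6574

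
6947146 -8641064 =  - 1693918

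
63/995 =63/995= 0.06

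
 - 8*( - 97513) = 780104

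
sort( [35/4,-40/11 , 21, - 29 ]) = [ - 29,-40/11, 35/4, 21 ]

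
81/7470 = 9/830 = 0.01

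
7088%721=599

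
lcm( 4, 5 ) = 20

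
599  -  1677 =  - 1078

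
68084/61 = 1116 + 8/61 = 1116.13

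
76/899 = 76/899 = 0.08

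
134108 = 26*5158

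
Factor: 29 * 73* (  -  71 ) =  - 150307= -29^1*71^1*73^1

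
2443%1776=667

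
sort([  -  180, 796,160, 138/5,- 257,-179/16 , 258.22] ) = [  -  257  , - 180, - 179/16,  138/5,160, 258.22,796]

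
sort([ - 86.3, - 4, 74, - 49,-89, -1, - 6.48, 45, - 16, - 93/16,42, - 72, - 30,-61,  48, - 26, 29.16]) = [ - 89 , - 86.3, - 72, - 61, - 49, - 30, - 26,-16, - 6.48,  -  93/16,  -  4,- 1, 29.16, 42, 45, 48, 74]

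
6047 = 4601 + 1446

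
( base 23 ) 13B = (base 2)1001100001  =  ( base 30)k9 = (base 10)609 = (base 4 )21201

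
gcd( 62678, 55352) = 814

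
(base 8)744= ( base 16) 1e4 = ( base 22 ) 100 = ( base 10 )484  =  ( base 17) 1B8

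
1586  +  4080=5666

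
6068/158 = 3034/79=38.41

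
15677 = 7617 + 8060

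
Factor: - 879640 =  - 2^3*5^1*21991^1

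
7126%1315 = 551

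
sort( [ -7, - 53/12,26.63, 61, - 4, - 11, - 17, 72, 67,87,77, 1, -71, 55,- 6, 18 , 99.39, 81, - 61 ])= [  -  71, - 61, - 17,-11,- 7,-6,-53/12, - 4,1,18, 26.63, 55 , 61, 67,72, 77,81,87,99.39]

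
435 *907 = 394545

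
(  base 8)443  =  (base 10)291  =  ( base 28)AB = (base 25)bg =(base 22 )d5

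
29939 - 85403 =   -  55464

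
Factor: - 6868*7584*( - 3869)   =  2^7*3^1*17^1*53^1*73^1*79^1*101^1=201524262528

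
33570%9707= 4449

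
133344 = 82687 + 50657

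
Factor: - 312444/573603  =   - 2^2*3^2*11^1*727^( - 1) = - 396/727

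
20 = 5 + 15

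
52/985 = 52/985 = 0.05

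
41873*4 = 167492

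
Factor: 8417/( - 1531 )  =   - 19^1 * 443^1*1531^(-1 )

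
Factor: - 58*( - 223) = 12934 = 2^1 * 29^1*223^1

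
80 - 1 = 79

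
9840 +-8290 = 1550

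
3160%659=524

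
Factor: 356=2^2*89^1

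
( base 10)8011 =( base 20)100B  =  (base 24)DLJ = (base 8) 17513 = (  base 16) 1f4b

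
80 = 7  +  73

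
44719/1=44719  =  44719.00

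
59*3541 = 208919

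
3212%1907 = 1305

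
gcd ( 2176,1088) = 1088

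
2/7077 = 2/7077  =  0.00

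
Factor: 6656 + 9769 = 16425 = 3^2*5^2 * 73^1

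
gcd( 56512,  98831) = 1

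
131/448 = 131/448 = 0.29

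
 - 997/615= - 997/615 = - 1.62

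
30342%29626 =716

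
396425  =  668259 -271834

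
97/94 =1+3/94 = 1.03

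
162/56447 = 162/56447 = 0.00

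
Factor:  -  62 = - 2^1*31^1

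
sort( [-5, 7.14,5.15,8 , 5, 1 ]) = [ -5, 1,5, 5.15,7.14, 8] 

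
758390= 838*905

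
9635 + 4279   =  13914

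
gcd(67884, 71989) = 1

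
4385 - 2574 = 1811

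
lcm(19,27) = 513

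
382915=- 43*( - 8905 )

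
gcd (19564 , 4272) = 4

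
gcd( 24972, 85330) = 2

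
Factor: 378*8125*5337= 2^1*3^5*5^4*7^1*13^1*593^1 = 16391261250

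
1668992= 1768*944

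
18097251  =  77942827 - 59845576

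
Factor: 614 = 2^1*307^1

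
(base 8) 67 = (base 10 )55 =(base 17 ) 34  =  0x37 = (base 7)106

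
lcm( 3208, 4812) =9624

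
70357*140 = 9849980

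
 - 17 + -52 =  -69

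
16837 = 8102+8735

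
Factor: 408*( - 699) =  - 285192 = -2^3*3^2*17^1*233^1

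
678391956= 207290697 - -471101259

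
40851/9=4539 =4539.00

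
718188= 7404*97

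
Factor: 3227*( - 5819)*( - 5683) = 106714879579 = 7^1*11^1 *23^2*461^1*5683^1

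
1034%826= 208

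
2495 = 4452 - 1957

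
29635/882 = 33 + 529/882  =  33.60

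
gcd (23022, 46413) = 9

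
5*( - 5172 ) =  - 25860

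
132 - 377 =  - 245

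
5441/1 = 5441 = 5441.00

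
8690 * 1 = 8690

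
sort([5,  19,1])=[ 1,5,19 ]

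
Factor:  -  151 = -151^1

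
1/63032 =1/63032 = 0.00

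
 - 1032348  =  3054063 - 4086411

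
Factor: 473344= 2^8 * 43^2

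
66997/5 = 13399 + 2/5 = 13399.40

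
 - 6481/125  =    -  52 + 19/125= - 51.85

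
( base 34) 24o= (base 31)2HN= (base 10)2472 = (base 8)4650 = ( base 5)34342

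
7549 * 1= 7549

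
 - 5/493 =  -  5/493 = -0.01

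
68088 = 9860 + 58228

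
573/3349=573/3349=0.17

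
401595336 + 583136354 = 984731690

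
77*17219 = 1325863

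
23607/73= 23607/73 = 323.38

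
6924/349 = 19 + 293/349 = 19.84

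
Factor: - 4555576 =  - 2^3*569447^1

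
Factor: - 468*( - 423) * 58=2^3 * 3^4*13^1*29^1*47^1 = 11481912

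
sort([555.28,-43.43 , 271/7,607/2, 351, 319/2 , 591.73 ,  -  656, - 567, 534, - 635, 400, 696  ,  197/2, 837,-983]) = [ - 983,-656, -635, - 567, - 43.43, 271/7, 197/2,319/2, 607/2, 351,  400, 534, 555.28, 591.73, 696,837 ] 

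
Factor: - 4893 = - 3^1*7^1*233^1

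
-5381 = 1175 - 6556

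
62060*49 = 3040940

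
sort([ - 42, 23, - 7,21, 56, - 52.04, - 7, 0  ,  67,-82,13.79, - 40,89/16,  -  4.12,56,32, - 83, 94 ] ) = [ - 83 ,-82, - 52.04, - 42, - 40, - 7, - 7, - 4.12, 0,89/16,  13.79, 21,23, 32,56,56,67,94]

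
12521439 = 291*43029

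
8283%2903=2477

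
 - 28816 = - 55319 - -26503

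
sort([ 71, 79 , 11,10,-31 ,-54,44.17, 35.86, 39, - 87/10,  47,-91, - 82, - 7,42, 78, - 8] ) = [ - 91, - 82, - 54, - 31, - 87/10,- 8,  -  7, 10,11, 35.86,39, 42 , 44.17 , 47, 71,78,79]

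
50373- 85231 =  - 34858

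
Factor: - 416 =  - 2^5*13^1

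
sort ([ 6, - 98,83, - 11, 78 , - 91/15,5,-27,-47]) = [ -98, - 47, - 27, - 11,-91/15, 5, 6 , 78 , 83]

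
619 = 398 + 221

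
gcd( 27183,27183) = 27183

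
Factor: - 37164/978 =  - 38 = -2^1*19^1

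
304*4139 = 1258256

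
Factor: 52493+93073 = 145566 = 2^1*3^2*8087^1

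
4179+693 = 4872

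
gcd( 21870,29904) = 6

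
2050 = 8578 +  - 6528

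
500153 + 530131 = 1030284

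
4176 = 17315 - 13139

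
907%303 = 301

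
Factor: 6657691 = 47^1*141653^1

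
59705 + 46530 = 106235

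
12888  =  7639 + 5249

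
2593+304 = 2897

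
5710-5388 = 322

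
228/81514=114/40757 = 0.00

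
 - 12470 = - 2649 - 9821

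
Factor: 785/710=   157/142 = 2^( - 1)* 71^( - 1 )*157^1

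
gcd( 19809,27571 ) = 1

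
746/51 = 14+32/51 = 14.63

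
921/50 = 921/50 = 18.42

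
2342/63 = 2342/63 = 37.17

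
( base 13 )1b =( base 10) 24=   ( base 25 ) O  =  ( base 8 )30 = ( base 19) 15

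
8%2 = 0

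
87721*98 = 8596658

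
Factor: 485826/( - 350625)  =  -2^1 * 5^(-4 )*433^1 = -866/625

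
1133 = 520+613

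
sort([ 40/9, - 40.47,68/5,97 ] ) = [-40.47,40/9, 68/5 , 97 ]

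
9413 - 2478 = 6935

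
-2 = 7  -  9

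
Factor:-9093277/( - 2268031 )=499^1*18223^1*2268031^(-1)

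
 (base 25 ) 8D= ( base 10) 213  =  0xd5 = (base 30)73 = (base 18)BF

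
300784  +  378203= 678987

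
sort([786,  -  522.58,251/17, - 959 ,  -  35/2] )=[ -959,-522.58,  -  35/2, 251/17,786]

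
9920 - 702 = 9218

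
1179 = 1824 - 645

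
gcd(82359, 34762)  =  1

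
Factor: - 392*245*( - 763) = 73278520 = 2^3*5^1*7^5 * 109^1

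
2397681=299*8019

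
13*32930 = 428090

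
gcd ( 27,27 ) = 27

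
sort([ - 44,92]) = [ - 44,  92]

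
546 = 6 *91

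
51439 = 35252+16187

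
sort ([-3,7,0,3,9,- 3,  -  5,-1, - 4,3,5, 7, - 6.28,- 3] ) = [ - 6.28, - 5, - 4, - 3, - 3, - 3, - 1, 0, 3,3, 5,7, 7, 9 ]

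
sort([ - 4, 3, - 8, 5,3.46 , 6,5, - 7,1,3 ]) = [ - 8 , - 7, - 4, 1, 3,  3,3.46, 5, 5,6 ] 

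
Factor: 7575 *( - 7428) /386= - 28133550/193 = - 2^1*3^2*5^2 *101^1*193^ (-1 )*619^1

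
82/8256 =41/4128=0.01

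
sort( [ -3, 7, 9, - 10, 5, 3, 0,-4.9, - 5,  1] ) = [ - 10,  -  5, - 4.9,-3, 0, 1 , 3,5, 7, 9]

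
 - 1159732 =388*( - 2989 )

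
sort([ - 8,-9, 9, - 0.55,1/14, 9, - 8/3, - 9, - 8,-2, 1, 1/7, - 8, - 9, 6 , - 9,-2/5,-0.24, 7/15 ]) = [-9 , - 9, - 9, - 9 , -8, - 8 , - 8,-8/3, - 2,- 0.55, - 2/5, - 0.24, 1/14, 1/7,7/15, 1, 6, 9 , 9 ] 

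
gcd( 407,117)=1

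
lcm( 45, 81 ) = 405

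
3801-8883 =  -5082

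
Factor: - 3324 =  - 2^2*3^1*277^1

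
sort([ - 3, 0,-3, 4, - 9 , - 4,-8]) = [ - 9, - 8, - 4,  -  3 ,-3, 0, 4]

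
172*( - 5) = -860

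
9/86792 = 9/86792 = 0.00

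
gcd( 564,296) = 4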